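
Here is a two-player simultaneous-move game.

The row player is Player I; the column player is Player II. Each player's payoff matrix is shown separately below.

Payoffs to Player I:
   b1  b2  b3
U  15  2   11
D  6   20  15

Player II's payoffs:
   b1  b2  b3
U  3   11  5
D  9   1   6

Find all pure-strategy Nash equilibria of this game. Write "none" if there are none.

Mark each player's best response to every combination of opponents' strategies; a profile where every player is best-responding is a pure Nash equilibrium.
Player I against b1: payoffs 15, 6 → best response U.
Player I against b2: payoffs 2, 20 → best response D.
Player I against b3: payoffs 11, 15 → best response D.
Player II against U: payoffs 3, 11, 5 → best response b2.
Player II against D: payoffs 9, 1, 6 → best response b1.
No profile is a mutual best response for all players.

none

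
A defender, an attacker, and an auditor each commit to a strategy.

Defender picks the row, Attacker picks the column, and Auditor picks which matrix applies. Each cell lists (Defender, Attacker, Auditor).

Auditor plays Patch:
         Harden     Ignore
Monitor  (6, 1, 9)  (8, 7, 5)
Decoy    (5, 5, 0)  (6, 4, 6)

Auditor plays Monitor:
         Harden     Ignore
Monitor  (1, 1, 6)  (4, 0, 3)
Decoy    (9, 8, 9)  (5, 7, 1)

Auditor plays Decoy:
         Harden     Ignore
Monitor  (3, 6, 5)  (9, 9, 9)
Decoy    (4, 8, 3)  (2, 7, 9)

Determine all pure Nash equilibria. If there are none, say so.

(Monitor, Ignore, Decoy), (Decoy, Harden, Monitor)

Mark each player's best response to every combination of opponents' strategies; a profile where every player is best-responding is a pure Nash equilibrium.
Defender against (Harden, Patch): payoffs 6, 5 → best response Monitor.
Defender against (Harden, Monitor): payoffs 1, 9 → best response Decoy.
Defender against (Harden, Decoy): payoffs 3, 4 → best response Decoy.
Defender against (Ignore, Patch): payoffs 8, 6 → best response Monitor.
Defender against (Ignore, Monitor): payoffs 4, 5 → best response Decoy.
Defender against (Ignore, Decoy): payoffs 9, 2 → best response Monitor.
Attacker against (Monitor, Patch): payoffs 1, 7 → best response Ignore.
Attacker against (Monitor, Monitor): payoffs 1, 0 → best response Harden.
Attacker against (Monitor, Decoy): payoffs 6, 9 → best response Ignore.
Attacker against (Decoy, Patch): payoffs 5, 4 → best response Harden.
Attacker against (Decoy, Monitor): payoffs 8, 7 → best response Harden.
Attacker against (Decoy, Decoy): payoffs 8, 7 → best response Harden.
Auditor against (Monitor, Harden): payoffs 9, 6, 5 → best response Patch.
Auditor against (Monitor, Ignore): payoffs 5, 3, 9 → best response Decoy.
Auditor against (Decoy, Harden): payoffs 0, 9, 3 → best response Monitor.
Auditor against (Decoy, Ignore): payoffs 6, 1, 9 → best response Decoy.
Mutual best responses: (Monitor, Ignore, Decoy); (Decoy, Harden, Monitor).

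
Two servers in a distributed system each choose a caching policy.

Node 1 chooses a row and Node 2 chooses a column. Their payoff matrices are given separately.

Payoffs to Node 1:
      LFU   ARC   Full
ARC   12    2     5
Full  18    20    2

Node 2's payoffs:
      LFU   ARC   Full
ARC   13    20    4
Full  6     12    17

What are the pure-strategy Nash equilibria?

(ARC, LFU): Node 1 can switch to Full (12 → 18). Not NE.
(ARC, ARC): Node 1 can switch to Full (2 → 20). Not NE.
(ARC, Full): Node 2 can switch to LFU (4 → 13). Not NE.
(Full, LFU): Node 2 can switch to ARC (6 → 12). Not NE.
(Full, ARC): Node 2 can switch to Full (12 → 17). Not NE.
(Full, Full): Node 1 can switch to ARC (2 → 5). Not NE.

There is no pure-strategy Nash equilibrium.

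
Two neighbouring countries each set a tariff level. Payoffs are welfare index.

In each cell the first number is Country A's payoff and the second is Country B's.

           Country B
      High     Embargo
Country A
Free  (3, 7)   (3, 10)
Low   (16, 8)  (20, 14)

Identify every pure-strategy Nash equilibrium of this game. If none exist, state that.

Country A against High: payoffs 3, 16 → best response Low.
Country A against Embargo: payoffs 3, 20 → best response Low.
Country B against Free: payoffs 7, 10 → best response Embargo.
Country B against Low: payoffs 8, 14 → best response Embargo.
Mutual best responses: (Low, Embargo).

(Low, Embargo)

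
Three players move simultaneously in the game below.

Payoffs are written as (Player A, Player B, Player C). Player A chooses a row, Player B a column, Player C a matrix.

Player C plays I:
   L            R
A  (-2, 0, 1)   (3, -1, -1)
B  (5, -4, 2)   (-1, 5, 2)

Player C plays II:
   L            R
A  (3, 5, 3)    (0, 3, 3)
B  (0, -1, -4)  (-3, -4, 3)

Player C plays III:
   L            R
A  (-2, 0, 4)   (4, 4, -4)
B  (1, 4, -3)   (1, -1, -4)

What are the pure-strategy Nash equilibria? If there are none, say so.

Player A against (L, I): payoffs -2, 5 → best response B.
Player A against (L, II): payoffs 3, 0 → best response A.
Player A against (L, III): payoffs -2, 1 → best response B.
Player A against (R, I): payoffs 3, -1 → best response A.
Player A against (R, II): payoffs 0, -3 → best response A.
Player A against (R, III): payoffs 4, 1 → best response A.
Player B against (A, I): payoffs 0, -1 → best response L.
Player B against (A, II): payoffs 5, 3 → best response L.
Player B against (A, III): payoffs 0, 4 → best response R.
Player B against (B, I): payoffs -4, 5 → best response R.
Player B against (B, II): payoffs -1, -4 → best response L.
Player B against (B, III): payoffs 4, -1 → best response L.
Player C against (A, L): payoffs 1, 3, 4 → best response III.
Player C against (A, R): payoffs -1, 3, -4 → best response II.
Player C against (B, L): payoffs 2, -4, -3 → best response I.
Player C against (B, R): payoffs 2, 3, -4 → best response II.
No profile is a mutual best response for all players.

No pure-strategy Nash equilibrium.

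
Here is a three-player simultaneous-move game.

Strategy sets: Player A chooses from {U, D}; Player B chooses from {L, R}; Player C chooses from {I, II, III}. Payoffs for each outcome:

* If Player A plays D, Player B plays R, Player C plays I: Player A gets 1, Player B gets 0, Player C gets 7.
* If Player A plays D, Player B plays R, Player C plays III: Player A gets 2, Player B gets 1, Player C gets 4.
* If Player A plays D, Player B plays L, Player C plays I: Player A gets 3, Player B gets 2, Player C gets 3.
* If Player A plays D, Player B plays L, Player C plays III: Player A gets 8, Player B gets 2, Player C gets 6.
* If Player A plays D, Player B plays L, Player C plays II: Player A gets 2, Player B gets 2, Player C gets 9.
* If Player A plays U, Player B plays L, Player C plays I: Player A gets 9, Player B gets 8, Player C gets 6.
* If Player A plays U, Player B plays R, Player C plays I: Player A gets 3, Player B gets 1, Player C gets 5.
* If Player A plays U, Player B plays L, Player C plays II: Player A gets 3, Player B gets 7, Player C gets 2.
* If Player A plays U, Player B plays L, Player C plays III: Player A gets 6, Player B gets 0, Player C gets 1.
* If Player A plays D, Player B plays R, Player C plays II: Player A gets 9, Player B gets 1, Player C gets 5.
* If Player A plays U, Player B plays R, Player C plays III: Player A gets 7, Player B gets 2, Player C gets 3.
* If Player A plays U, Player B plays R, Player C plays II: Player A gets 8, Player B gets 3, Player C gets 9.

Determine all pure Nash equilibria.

(U, L, I)

(U, L, I): Player A gets 9, best alternative 3; Player B gets 8, best alternative 1; Player C gets 6, best alternative 2. No profitable deviation — NE.
(U, L, II): Player C can switch to I (2 → 6). Not NE.
(U, L, III): Player A can switch to D (6 → 8). Not NE.
(U, R, I): Player B can switch to L (1 → 8). Not NE.
(U, R, II): Player A can switch to D (8 → 9). Not NE.
(U, R, III): Player C can switch to I (3 → 5). Not NE.
(D, L, I): Player A can switch to U (3 → 9). Not NE.
(D, L, II): Player A can switch to U (2 → 3). Not NE.
(D, L, III): Player C can switch to II (6 → 9). Not NE.
(D, R, I): Player A can switch to U (1 → 3). Not NE.
(D, R, II): Player B can switch to L (1 → 2). Not NE.
(D, R, III): Player A can switch to U (2 → 7). Not NE.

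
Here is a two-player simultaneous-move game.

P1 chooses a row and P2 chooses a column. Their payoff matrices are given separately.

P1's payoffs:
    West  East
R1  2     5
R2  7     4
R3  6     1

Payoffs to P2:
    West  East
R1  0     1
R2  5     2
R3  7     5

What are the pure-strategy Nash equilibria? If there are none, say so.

The pure Nash equilibria are (R1, East) and (R2, West).

For each strategy profile, look for a profitable unilateral deviation.
(R1, West): P1 can switch to R2 (2 → 7). Not NE.
(R1, East): P1 gets 5, best alternative 4; P2 gets 1, best alternative 0. No profitable deviation — NE.
(R2, West): P1 gets 7, best alternative 6; P2 gets 5, best alternative 2. No profitable deviation — NE.
(R2, East): P1 can switch to R1 (4 → 5). Not NE.
(R3, West): P1 can switch to R2 (6 → 7). Not NE.
(R3, East): P1 can switch to R1 (1 → 5). Not NE.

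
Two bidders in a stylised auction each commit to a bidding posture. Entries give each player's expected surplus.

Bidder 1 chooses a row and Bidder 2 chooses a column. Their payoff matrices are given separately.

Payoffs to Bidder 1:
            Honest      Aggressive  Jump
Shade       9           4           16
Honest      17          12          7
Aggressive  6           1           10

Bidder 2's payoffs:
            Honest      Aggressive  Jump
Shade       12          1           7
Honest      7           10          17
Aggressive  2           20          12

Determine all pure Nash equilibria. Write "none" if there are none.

No pure-strategy Nash equilibrium.

Bidder 1 against Honest: payoffs 9, 17, 6 → best response Honest.
Bidder 1 against Aggressive: payoffs 4, 12, 1 → best response Honest.
Bidder 1 against Jump: payoffs 16, 7, 10 → best response Shade.
Bidder 2 against Shade: payoffs 12, 1, 7 → best response Honest.
Bidder 2 against Honest: payoffs 7, 10, 17 → best response Jump.
Bidder 2 against Aggressive: payoffs 2, 20, 12 → best response Aggressive.
No profile is a mutual best response for all players.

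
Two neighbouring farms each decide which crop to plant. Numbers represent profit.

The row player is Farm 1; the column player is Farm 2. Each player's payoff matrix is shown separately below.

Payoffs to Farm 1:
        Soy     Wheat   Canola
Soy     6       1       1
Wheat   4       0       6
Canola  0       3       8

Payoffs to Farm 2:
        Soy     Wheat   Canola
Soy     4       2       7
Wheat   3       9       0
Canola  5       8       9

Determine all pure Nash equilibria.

Pure NE: (Canola, Canola)

(Soy, Soy): Farm 2 can switch to Canola (4 → 7). Not NE.
(Soy, Wheat): Farm 1 can switch to Canola (1 → 3). Not NE.
(Soy, Canola): Farm 1 can switch to Wheat (1 → 6). Not NE.
(Wheat, Soy): Farm 1 can switch to Soy (4 → 6). Not NE.
(Wheat, Wheat): Farm 1 can switch to Soy (0 → 1). Not NE.
(Wheat, Canola): Farm 1 can switch to Canola (6 → 8). Not NE.
(Canola, Canola): Farm 1 gets 8, best alternative 6; Farm 2 gets 9, best alternative 8. No profitable deviation — NE.
(The remaining 2 profiles each have a profitable deviation by the same check.)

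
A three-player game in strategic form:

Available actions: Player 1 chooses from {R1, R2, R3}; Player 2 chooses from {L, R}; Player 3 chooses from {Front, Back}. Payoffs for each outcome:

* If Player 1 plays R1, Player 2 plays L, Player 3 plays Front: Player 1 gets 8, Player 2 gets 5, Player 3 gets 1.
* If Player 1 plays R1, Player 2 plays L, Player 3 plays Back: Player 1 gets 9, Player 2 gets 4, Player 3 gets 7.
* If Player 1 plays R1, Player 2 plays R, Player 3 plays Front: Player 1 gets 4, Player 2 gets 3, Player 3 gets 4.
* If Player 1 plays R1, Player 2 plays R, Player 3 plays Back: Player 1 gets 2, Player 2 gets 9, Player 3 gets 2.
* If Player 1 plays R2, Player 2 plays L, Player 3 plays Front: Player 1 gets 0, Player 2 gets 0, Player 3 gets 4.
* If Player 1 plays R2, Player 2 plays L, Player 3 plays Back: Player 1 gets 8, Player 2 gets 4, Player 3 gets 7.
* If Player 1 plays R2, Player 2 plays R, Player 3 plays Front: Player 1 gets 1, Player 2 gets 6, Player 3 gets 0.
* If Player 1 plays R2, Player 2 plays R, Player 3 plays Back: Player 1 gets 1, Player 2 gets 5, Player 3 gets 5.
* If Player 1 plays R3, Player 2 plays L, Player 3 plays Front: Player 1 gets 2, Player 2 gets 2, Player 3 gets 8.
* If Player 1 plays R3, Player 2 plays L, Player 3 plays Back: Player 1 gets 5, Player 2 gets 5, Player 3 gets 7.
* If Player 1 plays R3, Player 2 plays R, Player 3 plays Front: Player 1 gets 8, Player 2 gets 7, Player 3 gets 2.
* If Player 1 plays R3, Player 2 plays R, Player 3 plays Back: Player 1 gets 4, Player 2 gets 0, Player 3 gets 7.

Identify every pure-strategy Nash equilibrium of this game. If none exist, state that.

There is no pure-strategy Nash equilibrium.

Mark each player's best response to every combination of opponents' strategies; a profile where every player is best-responding is a pure Nash equilibrium.
Player 1 against (L, Front): payoffs 8, 0, 2 → best response R1.
Player 1 against (L, Back): payoffs 9, 8, 5 → best response R1.
Player 1 against (R, Front): payoffs 4, 1, 8 → best response R3.
Player 1 against (R, Back): payoffs 2, 1, 4 → best response R3.
Player 2 against (R1, Front): payoffs 5, 3 → best response L.
Player 2 against (R1, Back): payoffs 4, 9 → best response R.
Player 2 against (R2, Front): payoffs 0, 6 → best response R.
Player 2 against (R2, Back): payoffs 4, 5 → best response R.
Player 2 against (R3, Front): payoffs 2, 7 → best response R.
Player 2 against (R3, Back): payoffs 5, 0 → best response L.
Player 3 against (R1, L): payoffs 1, 7 → best response Back.
Player 3 against (R1, R): payoffs 4, 2 → best response Front.
Player 3 against (R2, L): payoffs 4, 7 → best response Back.
Player 3 against (R2, R): payoffs 0, 5 → best response Back.
Player 3 against (R3, L): payoffs 8, 7 → best response Front.
Player 3 against (R3, R): payoffs 2, 7 → best response Back.
No profile is a mutual best response for all players.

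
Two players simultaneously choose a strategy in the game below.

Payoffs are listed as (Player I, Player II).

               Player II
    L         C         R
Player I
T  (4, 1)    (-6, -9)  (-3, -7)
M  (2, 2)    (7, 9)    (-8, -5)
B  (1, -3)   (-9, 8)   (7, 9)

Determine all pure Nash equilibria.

Pure-strategy Nash equilibria: (T, L), (M, C), (B, R)

Player I against L: payoffs 4, 2, 1 → best response T.
Player I against C: payoffs -6, 7, -9 → best response M.
Player I against R: payoffs -3, -8, 7 → best response B.
Player II against T: payoffs 1, -9, -7 → best response L.
Player II against M: payoffs 2, 9, -5 → best response C.
Player II against B: payoffs -3, 8, 9 → best response R.
Mutual best responses: (T, L); (M, C); (B, R).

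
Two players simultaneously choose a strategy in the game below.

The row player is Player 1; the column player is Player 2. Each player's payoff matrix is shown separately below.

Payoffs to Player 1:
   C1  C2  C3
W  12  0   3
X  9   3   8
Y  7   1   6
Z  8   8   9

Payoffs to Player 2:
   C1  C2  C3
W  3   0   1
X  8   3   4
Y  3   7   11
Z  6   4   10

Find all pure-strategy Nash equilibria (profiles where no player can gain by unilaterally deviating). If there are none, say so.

Player 1 against C1: payoffs 12, 9, 7, 8 → best response W.
Player 1 against C2: payoffs 0, 3, 1, 8 → best response Z.
Player 1 against C3: payoffs 3, 8, 6, 9 → best response Z.
Player 2 against W: payoffs 3, 0, 1 → best response C1.
Player 2 against X: payoffs 8, 3, 4 → best response C1.
Player 2 against Y: payoffs 3, 7, 11 → best response C3.
Player 2 against Z: payoffs 6, 4, 10 → best response C3.
Mutual best responses: (W, C1); (Z, C3).

(W, C1) and (Z, C3)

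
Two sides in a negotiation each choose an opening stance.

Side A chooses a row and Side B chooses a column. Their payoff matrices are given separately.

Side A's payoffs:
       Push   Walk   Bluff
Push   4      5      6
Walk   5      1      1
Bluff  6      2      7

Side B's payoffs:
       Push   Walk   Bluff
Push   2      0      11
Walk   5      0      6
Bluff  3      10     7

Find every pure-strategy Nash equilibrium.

(Push, Push): Side A can switch to Walk (4 → 5). Not NE.
(Push, Walk): Side B can switch to Push (0 → 2). Not NE.
(Push, Bluff): Side A can switch to Bluff (6 → 7). Not NE.
(Walk, Push): Side A can switch to Bluff (5 → 6). Not NE.
(Walk, Walk): Side A can switch to Push (1 → 5). Not NE.
(Walk, Bluff): Side A can switch to Push (1 → 6). Not NE.
(The remaining 3 profiles each have a profitable deviation by the same check.)

No pure-strategy Nash equilibrium.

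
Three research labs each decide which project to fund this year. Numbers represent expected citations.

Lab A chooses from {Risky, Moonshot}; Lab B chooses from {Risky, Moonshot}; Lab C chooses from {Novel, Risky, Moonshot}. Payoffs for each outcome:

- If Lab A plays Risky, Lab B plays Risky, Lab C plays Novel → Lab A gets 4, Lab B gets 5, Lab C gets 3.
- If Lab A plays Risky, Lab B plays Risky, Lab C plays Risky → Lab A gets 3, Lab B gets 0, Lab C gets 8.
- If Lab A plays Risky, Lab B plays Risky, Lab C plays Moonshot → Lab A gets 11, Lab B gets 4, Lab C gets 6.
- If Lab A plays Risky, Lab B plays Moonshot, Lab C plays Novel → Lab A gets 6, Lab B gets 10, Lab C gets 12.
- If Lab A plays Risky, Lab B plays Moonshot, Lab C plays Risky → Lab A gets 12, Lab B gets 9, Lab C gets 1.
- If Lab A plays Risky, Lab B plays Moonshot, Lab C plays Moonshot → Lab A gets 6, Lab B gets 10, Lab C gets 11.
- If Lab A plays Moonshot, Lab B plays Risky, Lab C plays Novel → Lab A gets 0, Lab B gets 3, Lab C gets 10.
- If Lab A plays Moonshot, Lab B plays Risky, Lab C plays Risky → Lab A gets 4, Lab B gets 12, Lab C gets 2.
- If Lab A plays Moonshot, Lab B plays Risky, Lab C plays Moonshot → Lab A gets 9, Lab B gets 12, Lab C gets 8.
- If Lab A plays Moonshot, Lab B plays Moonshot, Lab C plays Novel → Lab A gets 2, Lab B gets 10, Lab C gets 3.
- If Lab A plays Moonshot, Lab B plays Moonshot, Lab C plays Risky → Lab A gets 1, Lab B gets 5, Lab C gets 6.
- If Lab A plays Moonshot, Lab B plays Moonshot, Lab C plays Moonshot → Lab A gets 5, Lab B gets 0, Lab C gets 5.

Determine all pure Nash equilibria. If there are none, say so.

Check each profile: it is a Nash equilibrium iff no player can strictly gain by switching unilaterally.
(Risky, Risky, Novel): Lab B can switch to Moonshot (5 → 10). Not NE.
(Risky, Risky, Risky): Lab A can switch to Moonshot (3 → 4). Not NE.
(Risky, Risky, Moonshot): Lab B can switch to Moonshot (4 → 10). Not NE.
(Risky, Moonshot, Novel): Lab A gets 6, best alternative 2; Lab B gets 10, best alternative 5; Lab C gets 12, best alternative 11. No profitable deviation — NE.
(Risky, Moonshot, Risky): Lab C can switch to Novel (1 → 12). Not NE.
(Risky, Moonshot, Moonshot): Lab C can switch to Novel (11 → 12). Not NE.
(Moonshot, Risky, Novel): Lab A can switch to Risky (0 → 4). Not NE.
(Moonshot, Risky, Risky): Lab C can switch to Novel (2 → 10). Not NE.
(Moonshot, Risky, Moonshot): Lab A can switch to Risky (9 → 11). Not NE.
(Moonshot, Moonshot, Novel): Lab A can switch to Risky (2 → 6). Not NE.
(Moonshot, Moonshot, Risky): Lab A can switch to Risky (1 → 12). Not NE.
(Moonshot, Moonshot, Moonshot): Lab A can switch to Risky (5 → 6). Not NE.

Pure NE: (Risky, Moonshot, Novel)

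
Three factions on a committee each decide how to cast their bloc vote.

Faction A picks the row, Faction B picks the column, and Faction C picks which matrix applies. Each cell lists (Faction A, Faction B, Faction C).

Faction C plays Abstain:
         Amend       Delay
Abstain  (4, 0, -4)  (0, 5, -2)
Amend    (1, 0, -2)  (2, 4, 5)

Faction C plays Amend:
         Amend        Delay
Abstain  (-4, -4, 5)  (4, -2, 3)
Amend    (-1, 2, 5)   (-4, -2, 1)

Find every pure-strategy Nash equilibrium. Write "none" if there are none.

(Abstain, Delay, Amend), (Amend, Amend, Amend), (Amend, Delay, Abstain)

For each strategy profile, look for a profitable unilateral deviation.
(Abstain, Amend, Abstain): Faction B can switch to Delay (0 → 5). Not NE.
(Abstain, Amend, Amend): Faction A can switch to Amend (-4 → -1). Not NE.
(Abstain, Delay, Abstain): Faction A can switch to Amend (0 → 2). Not NE.
(Abstain, Delay, Amend): Faction A gets 4, best alternative -4; Faction B gets -2, best alternative -4; Faction C gets 3, best alternative -2. No profitable deviation — NE.
(Amend, Amend, Abstain): Faction A can switch to Abstain (1 → 4). Not NE.
(Amend, Amend, Amend): Faction A gets -1, best alternative -4; Faction B gets 2, best alternative -2; Faction C gets 5, best alternative -2. No profitable deviation — NE.
(Amend, Delay, Abstain): Faction A gets 2, best alternative 0; Faction B gets 4, best alternative 0; Faction C gets 5, best alternative 1. No profitable deviation — NE.
(Amend, Delay, Amend): Faction A can switch to Abstain (-4 → 4). Not NE.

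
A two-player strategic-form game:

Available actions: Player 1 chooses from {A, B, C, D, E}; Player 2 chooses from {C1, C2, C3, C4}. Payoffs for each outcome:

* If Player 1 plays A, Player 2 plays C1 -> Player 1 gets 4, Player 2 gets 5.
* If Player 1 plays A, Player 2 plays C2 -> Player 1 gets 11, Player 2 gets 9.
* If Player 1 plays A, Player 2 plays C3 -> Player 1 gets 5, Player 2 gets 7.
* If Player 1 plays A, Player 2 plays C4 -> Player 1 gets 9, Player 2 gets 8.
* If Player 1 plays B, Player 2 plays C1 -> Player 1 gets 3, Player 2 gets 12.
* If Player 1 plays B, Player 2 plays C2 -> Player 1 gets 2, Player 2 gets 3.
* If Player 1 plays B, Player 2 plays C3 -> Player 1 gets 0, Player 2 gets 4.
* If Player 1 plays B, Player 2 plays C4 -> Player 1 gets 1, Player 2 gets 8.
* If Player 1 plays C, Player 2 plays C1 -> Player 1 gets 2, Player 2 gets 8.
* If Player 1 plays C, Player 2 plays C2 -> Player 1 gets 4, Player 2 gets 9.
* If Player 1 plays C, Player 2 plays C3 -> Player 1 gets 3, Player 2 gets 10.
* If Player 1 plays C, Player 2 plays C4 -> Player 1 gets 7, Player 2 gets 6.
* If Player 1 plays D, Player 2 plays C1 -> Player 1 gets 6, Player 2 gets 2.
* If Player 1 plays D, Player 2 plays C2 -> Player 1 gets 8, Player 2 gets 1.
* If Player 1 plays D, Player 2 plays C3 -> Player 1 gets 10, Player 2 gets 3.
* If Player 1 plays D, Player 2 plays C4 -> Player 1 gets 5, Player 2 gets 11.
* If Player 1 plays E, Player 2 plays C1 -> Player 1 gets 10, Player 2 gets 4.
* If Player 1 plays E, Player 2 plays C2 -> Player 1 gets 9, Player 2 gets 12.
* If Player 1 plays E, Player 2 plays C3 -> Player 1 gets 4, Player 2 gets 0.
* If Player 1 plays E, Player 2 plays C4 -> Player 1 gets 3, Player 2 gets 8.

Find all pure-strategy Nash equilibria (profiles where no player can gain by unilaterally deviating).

Pure NE: (A, C2)

Player 1 against C1: payoffs 4, 3, 2, 6, 10 → best response E.
Player 1 against C2: payoffs 11, 2, 4, 8, 9 → best response A.
Player 1 against C3: payoffs 5, 0, 3, 10, 4 → best response D.
Player 1 against C4: payoffs 9, 1, 7, 5, 3 → best response A.
Player 2 against A: payoffs 5, 9, 7, 8 → best response C2.
Player 2 against B: payoffs 12, 3, 4, 8 → best response C1.
Player 2 against C: payoffs 8, 9, 10, 6 → best response C3.
Player 2 against D: payoffs 2, 1, 3, 11 → best response C4.
Player 2 against E: payoffs 4, 12, 0, 8 → best response C2.
Mutual best responses: (A, C2).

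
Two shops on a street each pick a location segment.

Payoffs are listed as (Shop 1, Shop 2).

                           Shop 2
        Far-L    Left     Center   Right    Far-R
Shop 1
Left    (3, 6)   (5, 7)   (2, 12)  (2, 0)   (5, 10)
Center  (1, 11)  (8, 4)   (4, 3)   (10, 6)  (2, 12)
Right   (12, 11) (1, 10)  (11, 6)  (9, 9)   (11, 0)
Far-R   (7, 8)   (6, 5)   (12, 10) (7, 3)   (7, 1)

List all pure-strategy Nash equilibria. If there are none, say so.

Pure-strategy Nash equilibria: (Right, Far-L) and (Far-R, Center)

Mark each player's best response to every combination of opponents' strategies; a profile where every player is best-responding is a pure Nash equilibrium.
Shop 1 against Far-L: payoffs 3, 1, 12, 7 → best response Right.
Shop 1 against Left: payoffs 5, 8, 1, 6 → best response Center.
Shop 1 against Center: payoffs 2, 4, 11, 12 → best response Far-R.
Shop 1 against Right: payoffs 2, 10, 9, 7 → best response Center.
Shop 1 against Far-R: payoffs 5, 2, 11, 7 → best response Right.
Shop 2 against Left: payoffs 6, 7, 12, 0, 10 → best response Center.
Shop 2 against Center: payoffs 11, 4, 3, 6, 12 → best response Far-R.
Shop 2 against Right: payoffs 11, 10, 6, 9, 0 → best response Far-L.
Shop 2 against Far-R: payoffs 8, 5, 10, 3, 1 → best response Center.
Mutual best responses: (Right, Far-L); (Far-R, Center).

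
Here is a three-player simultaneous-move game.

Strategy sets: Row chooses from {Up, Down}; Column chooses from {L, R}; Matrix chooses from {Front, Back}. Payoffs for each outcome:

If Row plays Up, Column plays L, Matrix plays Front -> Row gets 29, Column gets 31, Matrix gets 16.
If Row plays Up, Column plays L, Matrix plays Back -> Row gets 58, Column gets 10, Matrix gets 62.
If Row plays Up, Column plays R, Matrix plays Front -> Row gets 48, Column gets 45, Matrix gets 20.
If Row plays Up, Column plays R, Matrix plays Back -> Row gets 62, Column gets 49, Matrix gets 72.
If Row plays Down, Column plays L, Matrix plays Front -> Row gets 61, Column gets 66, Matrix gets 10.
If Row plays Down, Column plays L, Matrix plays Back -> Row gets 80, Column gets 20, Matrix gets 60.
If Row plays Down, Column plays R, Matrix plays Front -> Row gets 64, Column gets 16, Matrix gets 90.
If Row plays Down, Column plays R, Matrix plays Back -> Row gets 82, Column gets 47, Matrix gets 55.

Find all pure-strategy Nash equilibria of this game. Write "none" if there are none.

No pure-strategy Nash equilibrium.

Row against (L, Front): payoffs 29, 61 → best response Down.
Row against (L, Back): payoffs 58, 80 → best response Down.
Row against (R, Front): payoffs 48, 64 → best response Down.
Row against (R, Back): payoffs 62, 82 → best response Down.
Column against (Up, Front): payoffs 31, 45 → best response R.
Column against (Up, Back): payoffs 10, 49 → best response R.
Column against (Down, Front): payoffs 66, 16 → best response L.
Column against (Down, Back): payoffs 20, 47 → best response R.
Matrix against (Up, L): payoffs 16, 62 → best response Back.
Matrix against (Up, R): payoffs 20, 72 → best response Back.
Matrix against (Down, L): payoffs 10, 60 → best response Back.
Matrix against (Down, R): payoffs 90, 55 → best response Front.
No profile is a mutual best response for all players.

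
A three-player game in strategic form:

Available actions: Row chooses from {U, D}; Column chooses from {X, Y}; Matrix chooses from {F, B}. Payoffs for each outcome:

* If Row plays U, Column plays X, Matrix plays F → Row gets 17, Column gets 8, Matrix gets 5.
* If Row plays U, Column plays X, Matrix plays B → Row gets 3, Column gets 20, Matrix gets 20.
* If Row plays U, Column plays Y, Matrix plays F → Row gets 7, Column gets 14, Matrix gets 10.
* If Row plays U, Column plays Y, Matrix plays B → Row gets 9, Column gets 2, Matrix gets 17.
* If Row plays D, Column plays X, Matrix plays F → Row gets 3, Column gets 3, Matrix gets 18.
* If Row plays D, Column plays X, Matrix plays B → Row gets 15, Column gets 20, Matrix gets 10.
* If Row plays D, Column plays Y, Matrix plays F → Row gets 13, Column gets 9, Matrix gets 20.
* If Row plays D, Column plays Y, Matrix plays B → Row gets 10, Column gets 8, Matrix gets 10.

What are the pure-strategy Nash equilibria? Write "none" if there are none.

For each strategy profile, look for a profitable unilateral deviation.
(U, X, F): Column can switch to Y (8 → 14). Not NE.
(U, X, B): Row can switch to D (3 → 15). Not NE.
(U, Y, F): Row can switch to D (7 → 13). Not NE.
(U, Y, B): Row can switch to D (9 → 10). Not NE.
(D, X, F): Row can switch to U (3 → 17). Not NE.
(D, X, B): Matrix can switch to F (10 → 18). Not NE.
(D, Y, F): Row gets 13, best alternative 7; Column gets 9, best alternative 3; Matrix gets 20, best alternative 10. No profitable deviation — NE.
(The remaining 1 profile has a profitable deviation by the same check.)

The unique pure-strategy Nash equilibrium is (D, Y, F).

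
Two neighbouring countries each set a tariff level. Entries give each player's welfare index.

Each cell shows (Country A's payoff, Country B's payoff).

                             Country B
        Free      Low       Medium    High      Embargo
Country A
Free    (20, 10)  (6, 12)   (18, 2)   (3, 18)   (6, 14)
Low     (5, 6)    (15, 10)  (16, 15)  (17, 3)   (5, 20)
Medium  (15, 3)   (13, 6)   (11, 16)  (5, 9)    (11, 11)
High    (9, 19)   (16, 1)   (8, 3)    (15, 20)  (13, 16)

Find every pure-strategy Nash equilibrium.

(Free, Free): Country B can switch to Low (10 → 12). Not NE.
(Free, Low): Country A can switch to Low (6 → 15). Not NE.
(Free, Medium): Country B can switch to Free (2 → 10). Not NE.
(Free, High): Country A can switch to Low (3 → 17). Not NE.
(Free, Embargo): Country A can switch to Medium (6 → 11). Not NE.
(Low, Free): Country A can switch to Free (5 → 20). Not NE.
(Low, Low): Country A can switch to High (15 → 16). Not NE.
(Low, Medium): Country A can switch to Free (16 → 18). Not NE.
(Low, High): Country B can switch to Free (3 → 6). Not NE.
(Low, Embargo): Country A can switch to Free (5 → 6). Not NE.
(Medium, Free): Country A can switch to Free (15 → 20). Not NE.
(Medium, Low): Country A can switch to Low (13 → 15). Not NE.
(The remaining 8 profiles each have a profitable deviation by the same check.)

There is no pure-strategy Nash equilibrium.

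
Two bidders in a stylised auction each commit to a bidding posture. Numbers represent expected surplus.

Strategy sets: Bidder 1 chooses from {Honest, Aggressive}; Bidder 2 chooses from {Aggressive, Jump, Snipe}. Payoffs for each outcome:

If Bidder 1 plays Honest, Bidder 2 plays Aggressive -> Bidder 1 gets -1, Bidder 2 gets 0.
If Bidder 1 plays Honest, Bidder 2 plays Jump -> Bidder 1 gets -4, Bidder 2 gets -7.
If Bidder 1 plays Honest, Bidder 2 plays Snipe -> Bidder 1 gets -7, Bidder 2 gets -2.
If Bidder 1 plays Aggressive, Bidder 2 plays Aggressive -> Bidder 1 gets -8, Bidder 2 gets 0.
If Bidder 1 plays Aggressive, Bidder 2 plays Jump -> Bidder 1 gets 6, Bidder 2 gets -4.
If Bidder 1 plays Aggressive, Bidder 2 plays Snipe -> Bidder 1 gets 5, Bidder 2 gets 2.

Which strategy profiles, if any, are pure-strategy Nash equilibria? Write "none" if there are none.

The pure Nash equilibria are (Honest, Aggressive) and (Aggressive, Snipe).

Bidder 1 against Aggressive: payoffs -1, -8 → best response Honest.
Bidder 1 against Jump: payoffs -4, 6 → best response Aggressive.
Bidder 1 against Snipe: payoffs -7, 5 → best response Aggressive.
Bidder 2 against Honest: payoffs 0, -7, -2 → best response Aggressive.
Bidder 2 against Aggressive: payoffs 0, -4, 2 → best response Snipe.
Mutual best responses: (Honest, Aggressive); (Aggressive, Snipe).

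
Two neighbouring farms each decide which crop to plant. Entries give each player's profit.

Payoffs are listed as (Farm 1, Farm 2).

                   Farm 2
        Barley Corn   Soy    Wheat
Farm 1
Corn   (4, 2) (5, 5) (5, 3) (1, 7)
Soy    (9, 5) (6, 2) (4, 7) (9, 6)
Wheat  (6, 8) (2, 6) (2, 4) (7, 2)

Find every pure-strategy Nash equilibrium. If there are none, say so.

Farm 1 against Barley: payoffs 4, 9, 6 → best response Soy.
Farm 1 against Corn: payoffs 5, 6, 2 → best response Soy.
Farm 1 against Soy: payoffs 5, 4, 2 → best response Corn.
Farm 1 against Wheat: payoffs 1, 9, 7 → best response Soy.
Farm 2 against Corn: payoffs 2, 5, 3, 7 → best response Wheat.
Farm 2 against Soy: payoffs 5, 2, 7, 6 → best response Soy.
Farm 2 against Wheat: payoffs 8, 6, 4, 2 → best response Barley.
No profile is a mutual best response for all players.

There is no pure-strategy Nash equilibrium.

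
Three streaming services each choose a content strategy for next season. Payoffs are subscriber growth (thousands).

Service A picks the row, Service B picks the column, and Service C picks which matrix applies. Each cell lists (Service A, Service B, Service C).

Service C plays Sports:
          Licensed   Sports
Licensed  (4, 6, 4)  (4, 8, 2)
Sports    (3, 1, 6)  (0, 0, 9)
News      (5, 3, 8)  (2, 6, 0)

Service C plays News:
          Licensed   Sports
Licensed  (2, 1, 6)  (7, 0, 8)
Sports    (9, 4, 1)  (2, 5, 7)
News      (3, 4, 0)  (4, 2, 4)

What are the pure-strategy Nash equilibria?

Check each profile: it is a Nash equilibrium iff no player can strictly gain by switching unilaterally.
(Licensed, Licensed, Sports): Service A can switch to News (4 → 5). Not NE.
(Licensed, Licensed, News): Service A can switch to Sports (2 → 9). Not NE.
(Licensed, Sports, Sports): Service C can switch to News (2 → 8). Not NE.
(Licensed, Sports, News): Service B can switch to Licensed (0 → 1). Not NE.
(Sports, Licensed, Sports): Service A can switch to Licensed (3 → 4). Not NE.
(Sports, Licensed, News): Service B can switch to Sports (4 → 5). Not NE.
(Sports, Sports, Sports): Service A can switch to Licensed (0 → 4). Not NE.
(Sports, Sports, News): Service A can switch to Licensed (2 → 7). Not NE.
(The remaining 4 profiles each have a profitable deviation by the same check.)

There is no pure-strategy Nash equilibrium.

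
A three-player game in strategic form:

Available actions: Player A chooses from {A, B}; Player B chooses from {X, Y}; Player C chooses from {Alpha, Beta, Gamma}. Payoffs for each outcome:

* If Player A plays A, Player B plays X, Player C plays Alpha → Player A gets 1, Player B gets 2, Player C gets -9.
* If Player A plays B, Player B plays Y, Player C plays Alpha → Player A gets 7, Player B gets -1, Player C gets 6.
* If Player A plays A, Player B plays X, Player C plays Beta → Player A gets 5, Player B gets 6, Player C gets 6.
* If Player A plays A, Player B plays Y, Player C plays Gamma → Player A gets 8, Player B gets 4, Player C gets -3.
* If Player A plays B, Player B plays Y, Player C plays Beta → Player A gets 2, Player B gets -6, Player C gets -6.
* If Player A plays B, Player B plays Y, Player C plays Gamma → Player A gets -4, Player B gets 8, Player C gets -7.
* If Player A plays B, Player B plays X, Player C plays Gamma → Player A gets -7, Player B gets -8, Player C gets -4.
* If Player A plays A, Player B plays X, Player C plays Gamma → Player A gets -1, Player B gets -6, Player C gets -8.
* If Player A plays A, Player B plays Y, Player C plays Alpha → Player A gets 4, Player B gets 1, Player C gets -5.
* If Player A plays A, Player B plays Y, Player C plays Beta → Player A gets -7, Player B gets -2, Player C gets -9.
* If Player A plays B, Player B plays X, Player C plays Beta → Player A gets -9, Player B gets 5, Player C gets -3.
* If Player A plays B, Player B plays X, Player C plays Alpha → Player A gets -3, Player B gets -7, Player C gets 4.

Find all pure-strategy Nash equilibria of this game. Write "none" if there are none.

(A, X, Beta), (A, Y, Gamma), (B, Y, Alpha)

(A, X, Alpha): Player C can switch to Beta (-9 → 6). Not NE.
(A, X, Beta): Player A gets 5, best alternative -9; Player B gets 6, best alternative -2; Player C gets 6, best alternative -8. No profitable deviation — NE.
(A, X, Gamma): Player B can switch to Y (-6 → 4). Not NE.
(A, Y, Alpha): Player A can switch to B (4 → 7). Not NE.
(A, Y, Beta): Player A can switch to B (-7 → 2). Not NE.
(A, Y, Gamma): Player A gets 8, best alternative -4; Player B gets 4, best alternative -6; Player C gets -3, best alternative -5. No profitable deviation — NE.
(B, X, Alpha): Player A can switch to A (-3 → 1). Not NE.
(B, X, Beta): Player A can switch to A (-9 → 5). Not NE.
(B, X, Gamma): Player A can switch to A (-7 → -1). Not NE.
(B, Y, Alpha): Player A gets 7, best alternative 4; Player B gets -1, best alternative -7; Player C gets 6, best alternative -6. No profitable deviation — NE.
(B, Y, Beta): Player B can switch to X (-6 → 5). Not NE.
(The remaining 1 profile has a profitable deviation by the same check.)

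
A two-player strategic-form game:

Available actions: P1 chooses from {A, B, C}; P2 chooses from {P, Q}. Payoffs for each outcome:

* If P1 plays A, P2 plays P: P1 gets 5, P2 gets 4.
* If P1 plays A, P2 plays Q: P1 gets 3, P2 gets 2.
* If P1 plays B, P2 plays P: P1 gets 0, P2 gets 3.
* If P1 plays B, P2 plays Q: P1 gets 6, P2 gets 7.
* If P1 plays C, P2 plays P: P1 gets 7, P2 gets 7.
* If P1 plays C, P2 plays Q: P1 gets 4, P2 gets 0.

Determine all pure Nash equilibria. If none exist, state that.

(A, P): P1 can switch to C (5 → 7). Not NE.
(A, Q): P1 can switch to B (3 → 6). Not NE.
(B, P): P1 can switch to A (0 → 5). Not NE.
(B, Q): P1 gets 6, best alternative 4; P2 gets 7, best alternative 3. No profitable deviation — NE.
(C, P): P1 gets 7, best alternative 5; P2 gets 7, best alternative 0. No profitable deviation — NE.
(C, Q): P1 can switch to B (4 → 6). Not NE.

The pure Nash equilibria are (B, Q) and (C, P).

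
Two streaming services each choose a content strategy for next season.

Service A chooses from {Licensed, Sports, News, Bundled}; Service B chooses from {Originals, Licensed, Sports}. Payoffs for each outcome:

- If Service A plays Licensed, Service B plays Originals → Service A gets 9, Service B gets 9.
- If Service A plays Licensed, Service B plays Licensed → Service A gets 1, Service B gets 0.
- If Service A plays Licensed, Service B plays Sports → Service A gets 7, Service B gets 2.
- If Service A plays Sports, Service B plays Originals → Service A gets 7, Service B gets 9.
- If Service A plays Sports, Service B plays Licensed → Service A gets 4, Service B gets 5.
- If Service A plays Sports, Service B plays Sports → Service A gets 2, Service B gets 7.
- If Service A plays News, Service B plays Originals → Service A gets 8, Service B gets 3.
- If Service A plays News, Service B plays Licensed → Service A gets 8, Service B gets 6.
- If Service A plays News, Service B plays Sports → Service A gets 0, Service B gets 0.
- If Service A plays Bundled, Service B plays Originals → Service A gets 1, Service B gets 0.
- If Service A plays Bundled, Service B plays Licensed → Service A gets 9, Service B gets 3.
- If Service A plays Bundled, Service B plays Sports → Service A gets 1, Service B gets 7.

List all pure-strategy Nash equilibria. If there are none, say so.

Pure NE: (Licensed, Originals)

Service A against Originals: payoffs 9, 7, 8, 1 → best response Licensed.
Service A against Licensed: payoffs 1, 4, 8, 9 → best response Bundled.
Service A against Sports: payoffs 7, 2, 0, 1 → best response Licensed.
Service B against Licensed: payoffs 9, 0, 2 → best response Originals.
Service B against Sports: payoffs 9, 5, 7 → best response Originals.
Service B against News: payoffs 3, 6, 0 → best response Licensed.
Service B against Bundled: payoffs 0, 3, 7 → best response Sports.
Mutual best responses: (Licensed, Originals).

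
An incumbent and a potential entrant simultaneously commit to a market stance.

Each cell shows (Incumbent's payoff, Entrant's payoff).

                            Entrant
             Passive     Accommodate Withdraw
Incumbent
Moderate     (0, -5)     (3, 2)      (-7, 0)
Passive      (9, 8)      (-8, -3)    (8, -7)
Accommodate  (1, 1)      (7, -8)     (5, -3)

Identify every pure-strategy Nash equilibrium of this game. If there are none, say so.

Pure NE: (Passive, Passive)

Incumbent against Passive: payoffs 0, 9, 1 → best response Passive.
Incumbent against Accommodate: payoffs 3, -8, 7 → best response Accommodate.
Incumbent against Withdraw: payoffs -7, 8, 5 → best response Passive.
Entrant against Moderate: payoffs -5, 2, 0 → best response Accommodate.
Entrant against Passive: payoffs 8, -3, -7 → best response Passive.
Entrant against Accommodate: payoffs 1, -8, -3 → best response Passive.
Mutual best responses: (Passive, Passive).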